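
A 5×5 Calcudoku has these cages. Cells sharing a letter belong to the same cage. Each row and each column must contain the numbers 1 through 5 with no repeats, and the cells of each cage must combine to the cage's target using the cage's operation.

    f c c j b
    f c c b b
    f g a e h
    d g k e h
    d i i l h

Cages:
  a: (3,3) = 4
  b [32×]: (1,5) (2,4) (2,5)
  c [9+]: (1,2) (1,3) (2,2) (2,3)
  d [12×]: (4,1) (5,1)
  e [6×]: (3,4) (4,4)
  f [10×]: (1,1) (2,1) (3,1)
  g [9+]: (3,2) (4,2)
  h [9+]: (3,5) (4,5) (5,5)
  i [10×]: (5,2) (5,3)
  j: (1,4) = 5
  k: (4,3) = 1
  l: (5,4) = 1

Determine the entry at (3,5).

Cage j is a single given cell, which forces (1,4) = 5.
Cage b needs product 32, so (1,5) = 4.
Cage b has product 32; hence (2,4) = 4.
The 3 cells of cage b must have product 32, so (2,5) = 2.
Cage a is given; hence (3,3) = 4.
Cage k is a single given cell, so (4,3) = 1.
Cage l is given, so (5,4) = 1.
Cage c needs sum 9; hence (1,2) = 3.
Cage c has sum 9, leaving (1,3) = 2.
Cage c has sum 9, leaving (2,2) = 1.
Cage c needs sum 9, leaving (2,3) = 3.
Row 3 already has 4; hence (3,2) = 5.
Cage h needs sum 9, so (3,5) = 1.
The two cells of cage g must have sum 9, leaving (4,2) = 4.
Column 2 now contains 5, so (5,2) = 2.
2 is placed in column 3, which forces (5,3) = 5.
5 is placed in row 5, leaving (5,5) = 3.
Row 1 now contains 2, which forces (1,1) = 1.
1 is placed in row 2; hence (2,1) = 5.
1 is placed in row 3, so (3,1) = 2.
Row 3 now contains 2, so (3,4) = 3.
Row 4 already has 4, which forces (4,1) = 3.
Column 4 already has 3; hence (4,4) = 2.
3 is placed in column 5, leaving (4,5) = 5.
3 is placed in row 5, so (5,1) = 4.
Completed grid: 1 3 2 5 4 / 5 1 3 4 2 / 2 5 4 3 1 / 3 4 1 2 5 / 4 2 5 1 3.

1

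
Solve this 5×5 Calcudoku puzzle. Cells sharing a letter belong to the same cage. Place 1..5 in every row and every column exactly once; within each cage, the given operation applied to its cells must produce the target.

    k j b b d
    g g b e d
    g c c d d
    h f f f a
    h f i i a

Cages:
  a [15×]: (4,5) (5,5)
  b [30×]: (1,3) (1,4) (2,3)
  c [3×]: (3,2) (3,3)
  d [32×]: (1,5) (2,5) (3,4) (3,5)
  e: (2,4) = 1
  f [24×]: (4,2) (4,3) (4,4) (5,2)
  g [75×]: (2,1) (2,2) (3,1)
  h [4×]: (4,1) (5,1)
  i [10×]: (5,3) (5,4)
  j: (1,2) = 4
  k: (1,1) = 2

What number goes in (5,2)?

Cage k is a single given cell, which forces (1,1) = 2.
Cage j is a single given cell; hence (1,2) = 4.
Row 1 already has 4, so (1,5) = 1.
Cage g has product 75, so (2,1) = 3.
The 3 cells of cage g must have product 75, which forces (2,2) = 5.
Row 2 already has 5; hence (2,3) = 2.
Cage e is a single given cell, leaving (2,4) = 1.
Row 2 now contains 2, leaving (2,5) = 4.
The 3 cells of cage g must have product 75; hence (3,1) = 5.
The 4 cells of cage d must have product 32; hence (3,4) = 4.
Column 5 already has 1, which forces (3,5) = 2.
2 is placed in column 3, leaving (5,3) = 5.
5 is placed in row 5; hence (5,4) = 2.
5 is placed in row 5, which forces (5,5) = 3.
5 is placed in column 3, which forces (1,3) = 3.
Cage b has product 30, leaving (1,4) = 5.
Column 3 now contains 3, which forces (3,3) = 1.
The 4 cells of cage f must have product 24, which forces (4,2) = 2.
Cage f has product 24, which forces (4,3) = 4.
Column 4 now contains 2, leaving (4,4) = 3.
3 is placed in column 5; hence (4,5) = 5.
3 is placed in row 5, so (5,2) = 1.
Row 3 now contains 1, leaving (3,2) = 3.
Row 4 already has 4, so (4,1) = 1.
Row 5 now contains 1, leaving (5,1) = 4.
Filled in: 2 4 3 5 1 / 3 5 2 1 4 / 5 3 1 4 2 / 1 2 4 3 5 / 4 1 5 2 3.

1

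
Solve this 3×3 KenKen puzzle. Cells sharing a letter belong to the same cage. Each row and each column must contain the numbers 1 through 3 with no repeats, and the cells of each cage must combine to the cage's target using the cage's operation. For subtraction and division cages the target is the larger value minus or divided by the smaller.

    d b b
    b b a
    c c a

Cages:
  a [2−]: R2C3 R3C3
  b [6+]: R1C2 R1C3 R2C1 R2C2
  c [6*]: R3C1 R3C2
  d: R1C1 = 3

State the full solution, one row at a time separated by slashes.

D is a freebie, so R1C1 = 3.
Column 1 already has 3, leaving R3C1 = 2.
Row 3 now contains 2, so R3C2 = 3.
Row 3 already has 3, which forces R3C3 = 1.
Cage b has sum 6, so R1C2 = 1.
1 is placed in column 3; hence R1C3 = 2.
Column 1 already has 2, which forces R2C1 = 1.
The 4 cells of cage b must have sum 6, which forces R2C2 = 2.
1 is placed in column 3; hence R2C3 = 3.

3 1 2 / 1 2 3 / 2 3 1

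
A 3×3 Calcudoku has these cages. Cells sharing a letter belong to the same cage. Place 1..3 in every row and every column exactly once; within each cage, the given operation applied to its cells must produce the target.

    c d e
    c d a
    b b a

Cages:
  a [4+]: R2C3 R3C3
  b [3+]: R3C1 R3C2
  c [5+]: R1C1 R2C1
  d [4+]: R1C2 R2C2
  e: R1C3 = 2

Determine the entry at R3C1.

1

E is a freebie, which forces R1C3 = 2.
2 is placed in row 1, leaving R1C1 = 3.
3 is placed in row 1; hence R1C2 = 1.
Cage c needs two cells with sum 5, leaving R2C1 = 2.
Column 2 now contains 1, leaving R2C2 = 3.
Row 2 now contains 3, so R2C3 = 1.
Column 1 now contains 2, which forces R3C1 = 1.
Column 2 now contains 1, leaving R3C2 = 2.
Column 3 already has 1, so R3C3 = 3.
Filled in: 3 1 2 / 2 3 1 / 1 2 3.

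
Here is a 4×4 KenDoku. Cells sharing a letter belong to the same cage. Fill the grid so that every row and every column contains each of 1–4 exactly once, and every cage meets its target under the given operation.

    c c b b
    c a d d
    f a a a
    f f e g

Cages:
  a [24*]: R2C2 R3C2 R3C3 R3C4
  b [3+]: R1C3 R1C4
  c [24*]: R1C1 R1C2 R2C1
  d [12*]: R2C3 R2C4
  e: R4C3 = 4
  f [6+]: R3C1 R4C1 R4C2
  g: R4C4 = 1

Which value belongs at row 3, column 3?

2

Cage e is a single given cell, leaving R4C3 = 4.
Cage g is given, so R4C4 = 1.
Cage b needs two cells with sum 3, so R1C3 = 1.
Column 4 already has 1, so R1C4 = 2.
4 is placed in column 3; hence R2C3 = 3.
Cage d's pair has product 12, which forces R2C4 = 4.
Cage f has sum 6, which forces R3C1 = 1.
Column 3 already has 3, which forces R3C3 = 2.
Column 4 now contains 4; hence R3C4 = 3.
4 is placed in row 2; hence R2C1 = 2.
The 4 cells of cage a must have product 24; hence R2C2 = 1.
Row 3 now contains 3, so R3C2 = 4.
2 is placed in column 1; hence R4C1 = 3.
Row 4 now contains 3, so R4C2 = 2.
3 is placed in column 1, leaving R1C1 = 4.
4 is placed in column 2, which forces R1C2 = 3.
The full grid is 4 3 1 2 / 2 1 3 4 / 1 4 2 3 / 3 2 4 1.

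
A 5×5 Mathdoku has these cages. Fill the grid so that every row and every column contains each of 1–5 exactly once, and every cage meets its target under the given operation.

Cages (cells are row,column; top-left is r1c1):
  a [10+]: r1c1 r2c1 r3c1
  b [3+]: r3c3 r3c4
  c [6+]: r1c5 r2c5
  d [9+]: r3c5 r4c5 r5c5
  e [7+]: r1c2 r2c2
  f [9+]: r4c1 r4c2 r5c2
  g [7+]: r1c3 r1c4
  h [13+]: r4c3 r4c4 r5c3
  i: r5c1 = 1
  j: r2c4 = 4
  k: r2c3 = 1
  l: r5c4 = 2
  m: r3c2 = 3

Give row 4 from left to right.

Cage k is a single given cell, leaving r2c3 = 1.
Cage j is a single given cell; hence r2c4 = 4.
Cage m is a single given cell, which forces r3c2 = 3.
Column 3 already has 1, leaving r3c3 = 2.
Row 3 now contains 2, leaving r3c4 = 1.
Column 4 now contains 4, so r4c4 = 5.
Cage i is given; hence r5c1 = 1.
Cage l is given, so r5c4 = 2.
Cage g's pair has sum 7; hence r1c3 = 4.
Column 4 already has 2, so r1c4 = 3.
Row 1 now contains 4, leaving r1c5 = 1.
Cage a has sum 10, which forces r3c1 = 5.
Row 3 already has 5; hence r3c5 = 4.
5 is placed in row 4; hence r4c3 = 3.
Column 5 already has 1, leaving r4c5 = 2.
The 3 cells of cage h must have sum 13, so r5c3 = 5.
Cage d has sum 9, leaving r5c5 = 3.
3 is placed in row 1; hence r1c1 = 2.
2 is placed in row 1, which forces r1c2 = 5.
Cage a has sum 10, so r2c1 = 3.
Column 2 now contains 5, so r2c2 = 2.
Column 5 now contains 2; hence r2c5 = 5.
3 is placed in row 4, which forces r4c1 = 4.
2 is placed in row 4, leaving r4c2 = 1.
5 is placed in row 5, so r5c2 = 4.
Filled in: 2 5 4 3 1 / 3 2 1 4 5 / 5 3 2 1 4 / 4 1 3 5 2 / 1 4 5 2 3.

4 1 3 5 2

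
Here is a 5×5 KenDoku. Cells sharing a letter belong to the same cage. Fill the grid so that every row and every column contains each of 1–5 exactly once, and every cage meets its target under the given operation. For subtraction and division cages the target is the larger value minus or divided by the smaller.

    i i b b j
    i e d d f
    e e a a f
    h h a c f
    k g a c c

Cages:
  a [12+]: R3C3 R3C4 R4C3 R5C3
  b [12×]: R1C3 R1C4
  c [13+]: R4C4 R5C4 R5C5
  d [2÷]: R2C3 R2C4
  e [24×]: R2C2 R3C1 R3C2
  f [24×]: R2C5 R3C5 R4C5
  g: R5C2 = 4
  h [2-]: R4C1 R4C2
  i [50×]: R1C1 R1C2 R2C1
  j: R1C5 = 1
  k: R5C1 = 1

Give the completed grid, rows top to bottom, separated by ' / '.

Cage i needs product 50, so R1C1 = 2.
Cage i has product 50; hence R1C2 = 5.
J is a freebie, leaving R1C5 = 1.
Cage i has product 50, leaving R2C1 = 5.
Cage k is a single given cell, which forces R5C1 = 1.
Cage g is given, which forces R5C2 = 4.
Row 5 now contains 4, which forces R5C5 = 5.
Cage e needs product 24, which forces R3C1 = 4.
Column 1 now contains 4, so R4C1 = 3.
Cage c needs sum 13, leaving R4C4 = 5.
Row 5 now contains 5, so R5C4 = 3.
The two cells of cage b must have product 12, so R1C3 = 3.
Column 4 already has 3; hence R1C4 = 4.
Cage a needs sum 12, leaving R3C3 = 5.
Cage a needs sum 12; hence R3C4 = 1.
The two cells of cage h must have difference 2; hence R4C2 = 1.
Cage a needs sum 12, so R4C3 = 4.
Row 4 already has 4, leaving R4C5 = 2.
Row 5 already has 3; hence R5C3 = 2.
2 is placed in column 3, leaving R2C3 = 1.
Column 4 already has 1, which forces R2C4 = 2.
Cage f has product 24; hence R2C5 = 4.
2 is placed in column 5; hence R3C5 = 3.
Row 2 now contains 2, which forces R2C2 = 3.
Row 3 now contains 3, which forces R3C2 = 2.

2 5 3 4 1 / 5 3 1 2 4 / 4 2 5 1 3 / 3 1 4 5 2 / 1 4 2 3 5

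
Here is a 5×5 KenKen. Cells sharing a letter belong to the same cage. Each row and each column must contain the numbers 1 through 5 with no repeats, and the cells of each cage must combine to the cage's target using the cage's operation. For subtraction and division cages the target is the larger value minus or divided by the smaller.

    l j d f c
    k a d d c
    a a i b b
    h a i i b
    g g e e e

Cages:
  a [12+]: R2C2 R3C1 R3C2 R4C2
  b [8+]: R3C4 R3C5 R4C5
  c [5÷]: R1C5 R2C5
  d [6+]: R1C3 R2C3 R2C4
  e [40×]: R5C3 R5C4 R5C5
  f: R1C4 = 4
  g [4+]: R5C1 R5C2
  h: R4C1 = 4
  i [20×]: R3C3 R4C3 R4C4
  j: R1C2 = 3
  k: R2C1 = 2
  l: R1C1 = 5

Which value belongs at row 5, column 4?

2

L is a freebie, so R1C1 = 5.
Cage j is given; hence R1C2 = 3.
Cage f is a single given cell, leaving R1C4 = 4.
5 is placed in row 1; hence R1C5 = 1.
K is a freebie, leaving R2C1 = 2.
Column 5 already has 1; hence R2C5 = 5.
Cage h is a single given cell, which forces R4C1 = 4.
Column 2 already has 3; hence R5C2 = 1.
Row 1 already has 1, so R1C3 = 2.
1 is placed in column 2, leaving R2C2 = 4.
Cage a needs sum 12, which forces R3C1 = 1.
Column 3 now contains 2; hence R3C3 = 4.
Row 3 already has 4; hence R3C5 = 2.
Column 5 already has 2, which forces R4C5 = 3.
1 is placed in row 5, leaving R5C1 = 3.
4 is placed in column 3, which forces R5C3 = 5.
5 is placed in row 5, so R5C4 = 2.
Column 5 already has 2, so R5C5 = 4.
Row 3 already has 2; hence R3C2 = 5.
Row 3 already has 2; hence R3C4 = 3.
The 4 cells of cage a must have sum 12; hence R4C2 = 2.
Column 3 now contains 5, so R4C3 = 1.
Cage i has product 20, leaving R4C4 = 5.
1 is placed in column 3, which forces R2C3 = 3.
Column 4 now contains 3, leaving R2C4 = 1.
Completed grid: 5 3 2 4 1 / 2 4 3 1 5 / 1 5 4 3 2 / 4 2 1 5 3 / 3 1 5 2 4.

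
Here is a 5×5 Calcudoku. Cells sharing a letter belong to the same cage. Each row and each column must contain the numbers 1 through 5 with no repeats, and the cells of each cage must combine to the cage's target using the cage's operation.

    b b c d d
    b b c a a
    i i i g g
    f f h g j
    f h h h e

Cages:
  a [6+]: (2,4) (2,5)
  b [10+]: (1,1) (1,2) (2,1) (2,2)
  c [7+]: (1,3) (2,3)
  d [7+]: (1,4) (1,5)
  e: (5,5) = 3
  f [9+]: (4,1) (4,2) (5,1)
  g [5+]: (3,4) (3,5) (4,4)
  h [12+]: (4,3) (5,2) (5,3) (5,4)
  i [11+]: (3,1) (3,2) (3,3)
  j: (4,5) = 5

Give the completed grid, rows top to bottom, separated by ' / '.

1 3 4 5 2 / 5 1 3 2 4 / 4 2 5 3 1 / 3 4 2 1 5 / 2 5 1 4 3

J is a freebie, which forces (4,5) = 5.
Cage e is given, which forces (5,5) = 3.
The only place for 3 in row 3 is (3,4).
Column 4 now contains 3, leaving (1,4) = 5.
Cage d needs two cells with sum 7; hence (1,5) = 2.
Cage g has sum 5, so (3,5) = 1.
The 3 cells of cage g must have sum 5, which forces (4,4) = 1.
Cage a needs two cells with sum 6, so (2,4) = 2.
1 is placed in column 5; hence (2,5) = 4.
Column 4 already has 2, so (5,4) = 4.
Cage c needs two cells with sum 7; hence (1,3) = 4.
4 is placed in row 2, so (2,3) = 3.
Cage h has sum 12; hence (4,3) = 2.
Row 5 already has 4, leaving (5,1) = 2.
The 3 cells of cage i must have sum 11; hence (3,1) = 4.
Cage i has sum 11, which forces (3,2) = 2.
Column 3 already has 2; hence (3,3) = 5.
4 is placed in column 1, leaving (4,1) = 3.
Row 4 now contains 3, leaving (4,2) = 4.
5 is placed in column 3, leaving (5,3) = 1.
Column 1 already has 3, so (1,1) = 1.
Cage b has sum 10; hence (1,2) = 3.
The 4 cells of cage b must have sum 10, leaving (2,1) = 5.
Cage b has sum 10, which forces (2,2) = 1.
Row 5 now contains 1, which forces (5,2) = 5.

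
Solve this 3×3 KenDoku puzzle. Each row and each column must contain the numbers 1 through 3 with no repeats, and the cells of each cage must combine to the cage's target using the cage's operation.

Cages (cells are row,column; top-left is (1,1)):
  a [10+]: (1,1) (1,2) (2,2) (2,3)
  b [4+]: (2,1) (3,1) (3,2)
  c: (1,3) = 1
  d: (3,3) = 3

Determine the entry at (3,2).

1

C is a freebie, which forces (1,3) = 1.
Cage b has sum 4, so (2,1) = 1.
Cage b has sum 4; hence (3,1) = 2.
Cage b has sum 4; hence (3,2) = 1.
Cage d is a single given cell, so (3,3) = 3.
Column 1 already has 2, leaving (1,1) = 3.
Cage a needs sum 10, so (1,2) = 2.
Cage a needs sum 10; hence (2,2) = 3.
Column 3 already has 3, which forces (2,3) = 2.
The full grid is 3 2 1 / 1 3 2 / 2 1 3.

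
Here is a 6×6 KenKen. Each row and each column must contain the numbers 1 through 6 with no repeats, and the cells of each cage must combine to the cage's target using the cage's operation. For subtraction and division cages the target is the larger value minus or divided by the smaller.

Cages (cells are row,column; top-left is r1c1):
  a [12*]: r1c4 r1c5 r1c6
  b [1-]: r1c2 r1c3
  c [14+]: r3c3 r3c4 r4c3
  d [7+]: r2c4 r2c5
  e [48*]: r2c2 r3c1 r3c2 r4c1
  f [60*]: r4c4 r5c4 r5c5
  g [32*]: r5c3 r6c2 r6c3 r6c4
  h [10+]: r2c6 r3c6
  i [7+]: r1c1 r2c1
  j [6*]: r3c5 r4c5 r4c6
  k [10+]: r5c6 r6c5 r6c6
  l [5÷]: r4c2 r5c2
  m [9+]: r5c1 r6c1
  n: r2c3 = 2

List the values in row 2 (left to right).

Cage n is a single given cell, leaving r2c3 = 2.
Cage g has product 32, so r5c3 = 4.
2 is placed in column 3; hence r6c3 = 1.
Row 2 needs a 5, and only r2c1 is open for it.
The two cells of cage i must have sum 7, so r1c1 = 2.
In column 6, 5 can only go at r6c6, so r6c6 = 5.
The 3 cells of cage k must have sum 10, leaving r5c6 = 2.
Cage k has sum 10, which forces r6c5 = 3.
Cage m's pair has sum 9, leaving r5c1 = 3.
Row 6 already has 3, which forces r6c1 = 6.
Cage f needs product 60, so r4c4 = 2.
Column 4 already has 2, which forces r6c4 = 4.
4 is placed in row 6, leaving r6c2 = 2.
Row 3 needs a 2, and only r3c5 is open for it.
Cage j has product 6; hence r4c5 = 1.
Cage j needs product 6; hence r4c6 = 3.
Cage a needs product 12; hence r1c4 = 3.
Column 5 already has 1, which forces r1c5 = 4.
Cage a has product 12, so r1c6 = 1.
Column 4 already has 3; hence r2c4 = 1.
Column 5 already has 4, leaving r2c5 = 6.
6 is placed in row 2, so r2c6 = 4.
Cage e has product 48; hence r3c1 = 1.
Column 6 already has 4; hence r3c6 = 6.
1 is placed in row 4, which forces r4c1 = 4.
1 is placed in row 4; hence r4c2 = 5.
Row 4 already has 5, so r4c3 = 6.
Cage l's pair has quotient 5, which forces r5c2 = 1.
Column 5 now contains 6, which forces r5c5 = 5.
5 is placed in column 2; hence r1c2 = 6.
Column 3 now contains 6, so r1c3 = 5.
Row 2 now contains 4, which forces r2c2 = 3.
The 4 cells of cage e must have product 48; hence r3c2 = 4.
Cage c has sum 14, leaving r3c3 = 3.
Row 3 already has 6; hence r3c4 = 5.
Row 5 already has 5, leaving r5c4 = 6.
Completed grid: 2 6 5 3 4 1 / 5 3 2 1 6 4 / 1 4 3 5 2 6 / 4 5 6 2 1 3 / 3 1 4 6 5 2 / 6 2 1 4 3 5.

5 3 2 1 6 4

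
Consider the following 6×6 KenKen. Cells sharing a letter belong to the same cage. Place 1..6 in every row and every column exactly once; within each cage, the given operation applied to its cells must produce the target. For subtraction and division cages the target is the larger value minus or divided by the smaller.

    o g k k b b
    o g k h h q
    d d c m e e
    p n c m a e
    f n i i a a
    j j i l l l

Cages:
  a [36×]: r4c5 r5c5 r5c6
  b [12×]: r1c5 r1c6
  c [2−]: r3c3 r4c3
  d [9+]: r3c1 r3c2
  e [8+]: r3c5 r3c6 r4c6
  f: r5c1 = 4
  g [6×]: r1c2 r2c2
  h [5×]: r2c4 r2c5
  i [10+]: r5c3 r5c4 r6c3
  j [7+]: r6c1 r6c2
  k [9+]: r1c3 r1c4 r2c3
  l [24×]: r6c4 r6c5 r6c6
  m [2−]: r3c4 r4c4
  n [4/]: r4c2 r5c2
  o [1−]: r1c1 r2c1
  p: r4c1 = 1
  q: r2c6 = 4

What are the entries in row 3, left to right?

3 6 4 5 1 2

Cage q is given, so r2c6 = 4.
Cage p is given, which forces r4c1 = 1.
1 is placed in row 4, leaving r4c2 = 4.
Cage f is a single given cell, so r5c1 = 4.
4 is placed in column 2; hence r5c2 = 1.
Column 2 needs a 5, and only r6c2 is open for it.
Row 6 now contains 5; hence r6c1 = 2.
In row 6, 3 can only go at r6c3, so r6c3 = 3.
Cage c needs two cells with difference 2, which forces r3c3 = 4.
The only place for 4 in row 1 is r1c5.
Cage b's pair has product 12, which forces r1c6 = 3.
The 3 cells of cage l must have product 24, which forces r6c4 = 4.
Row 1 now contains 3, so r1c2 = 2.
Cage g's pair has product 6, leaving r2c2 = 3.
Column 2 already has 3; hence r3c2 = 6.
Cage k needs sum 9, which forces r2c3 = 2.
6 is placed in row 3, so r3c1 = 3.
2 is placed in column 3, so r4c3 = 6.
2 is placed in column 3, leaving r5c3 = 5.
Row 5 already has 5; hence r5c4 = 2.
Row 5 already has 2, which forces r5c6 = 6.
Column 6 now contains 6, leaving r6c6 = 1.
Column 3 now contains 6, so r1c3 = 1.
The 3 cells of cage k must have sum 9, which forces r1c4 = 6.
Cage e has sum 8; hence r3c5 = 1.
The two cells of cage m must have difference 2, which forces r4c4 = 3.
Cage a needs product 36, leaving r4c5 = 2.
Row 4 now contains 2, leaving r4c6 = 5.
6 is placed in row 5, which forces r5c5 = 3.
Row 6 now contains 1; hence r6c5 = 6.
Row 1 now contains 6, leaving r1c1 = 5.
Cage o's pair has difference 1, so r2c1 = 6.
Cage h needs two cells with product 5; hence r2c4 = 1.
1 is placed in column 5; hence r2c5 = 5.
1 is placed in row 3, so r3c4 = 5.
Column 6 now contains 5; hence r3c6 = 2.
The full grid is 5 2 1 6 4 3 / 6 3 2 1 5 4 / 3 6 4 5 1 2 / 1 4 6 3 2 5 / 4 1 5 2 3 6 / 2 5 3 4 6 1.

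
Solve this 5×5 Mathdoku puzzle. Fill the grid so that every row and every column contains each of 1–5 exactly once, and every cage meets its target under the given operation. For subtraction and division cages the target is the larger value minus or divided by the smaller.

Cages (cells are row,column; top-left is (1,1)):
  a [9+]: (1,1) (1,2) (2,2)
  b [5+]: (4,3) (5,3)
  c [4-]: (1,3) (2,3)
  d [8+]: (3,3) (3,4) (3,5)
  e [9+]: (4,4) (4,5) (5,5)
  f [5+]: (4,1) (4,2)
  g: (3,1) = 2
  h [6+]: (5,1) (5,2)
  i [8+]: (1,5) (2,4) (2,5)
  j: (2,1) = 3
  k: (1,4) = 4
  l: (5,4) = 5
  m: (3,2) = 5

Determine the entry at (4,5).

5

Cage k is given, so (1,4) = 4.
J is a freebie, leaving (2,1) = 3.
Cage g is a single given cell, leaving (3,1) = 2.
Cage m is a single given cell, which forces (3,2) = 5.
L is a freebie; hence (5,4) = 5.
The 3 cells of cage a must have sum 9, so (1,1) = 5.
The 3 cells of cage a must have sum 9, so (1,2) = 3.
Row 1 now contains 5, so (1,3) = 1.
Row 1 now contains 1, leaving (1,5) = 2.
Cage a needs sum 9; hence (2,2) = 1.
Column 3 already has 1; hence (2,3) = 5.
Row 2 already has 1, so (2,4) = 2.
5 is placed in row 2, so (2,5) = 4.
1 is placed in column 2, so (4,2) = 4.
Cage h's pair has sum 6, leaving (5,1) = 4.
Cage h needs two cells with sum 6, which forces (5,2) = 2.
2 is placed in row 5; hence (5,3) = 3.
Row 5 now contains 3; hence (5,5) = 1.
Column 3 already has 3, leaving (3,3) = 4.
Cage d needs sum 8, which forces (3,4) = 1.
1 is placed in column 5, so (3,5) = 3.
4 is placed in row 4, so (4,1) = 1.
Column 3 already has 3; hence (4,3) = 2.
Cage e has sum 9; hence (4,4) = 3.
Cage e has sum 9, so (4,5) = 5.
Completed grid: 5 3 1 4 2 / 3 1 5 2 4 / 2 5 4 1 3 / 1 4 2 3 5 / 4 2 3 5 1.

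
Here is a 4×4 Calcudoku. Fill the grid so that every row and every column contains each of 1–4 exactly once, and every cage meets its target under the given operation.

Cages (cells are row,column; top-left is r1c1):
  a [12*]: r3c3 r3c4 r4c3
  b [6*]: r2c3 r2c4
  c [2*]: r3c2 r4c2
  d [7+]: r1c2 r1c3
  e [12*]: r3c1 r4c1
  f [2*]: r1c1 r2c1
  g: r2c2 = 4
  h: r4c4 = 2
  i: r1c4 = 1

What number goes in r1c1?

2

I is a freebie, which forces r1c4 = 1.
G is a freebie, so r2c2 = 4.
H is a freebie, leaving r4c4 = 2.
Row 1 already has 1, leaving r1c1 = 2.
4 is placed in column 2, leaving r1c2 = 3.
Cage d needs two cells with sum 7, so r1c3 = 4.
Cage f needs two cells with product 2, so r2c1 = 1.
The two cells of cage b must have product 6, so r2c3 = 2.
Column 4 now contains 2, so r2c4 = 3.
Cage c's pair has product 2; hence r3c2 = 2.
Column 4 now contains 3, leaving r3c4 = 4.
2 is placed in row 4; hence r4c2 = 1.
1 is placed in row 4, so r4c3 = 3.
4 is placed in row 3, so r3c1 = 3.
3 is placed in column 3, so r3c3 = 1.
3 is placed in row 4; hence r4c1 = 4.
The full grid is 2 3 4 1 / 1 4 2 3 / 3 2 1 4 / 4 1 3 2.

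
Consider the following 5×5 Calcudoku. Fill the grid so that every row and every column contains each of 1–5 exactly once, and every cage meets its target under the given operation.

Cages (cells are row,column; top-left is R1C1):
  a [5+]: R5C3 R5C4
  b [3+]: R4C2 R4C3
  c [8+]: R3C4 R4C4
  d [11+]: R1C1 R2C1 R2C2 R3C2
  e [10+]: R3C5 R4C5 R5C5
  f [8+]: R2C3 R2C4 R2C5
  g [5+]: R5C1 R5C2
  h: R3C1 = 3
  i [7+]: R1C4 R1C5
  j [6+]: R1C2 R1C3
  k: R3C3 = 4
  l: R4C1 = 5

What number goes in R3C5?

1

Cage h is a single given cell; hence R3C1 = 3.
K is a freebie, which forces R3C3 = 4.
Row 3 now contains 3, leaving R3C4 = 5.
L is a freebie, leaving R4C1 = 5.
Column 4 already has 5, so R4C4 = 3.
The 3 cells of cage e must have sum 10, which forces R3C5 = 1.
Cage e has sum 10, so R4C5 = 4.
The 3 cells of cage e must have sum 10, which forces R5C5 = 5.
Cage i needs two cells with sum 7, leaving R1C4 = 4.
Column 5 now contains 5, leaving R1C5 = 3.
Column 4 already has 4, leaving R2C4 = 1.
3 is placed in column 5, leaving R2C5 = 2.
Row 3 now contains 1; hence R3C2 = 2.
Column 2 now contains 2; hence R4C2 = 1.
1 is placed in row 4, so R4C3 = 2.
Column 4 already has 4, so R5C4 = 2.
Row 1 already has 4, so R1C1 = 2.
Column 2 already has 1, which forces R1C2 = 5.
The two cells of cage j must have sum 6, so R1C3 = 1.
2 is placed in row 2; hence R2C1 = 4.
Cage d needs sum 11, which forces R2C2 = 3.
1 is placed in row 2; hence R2C3 = 5.
Cage g's pair has sum 5, so R5C1 = 1.
Cage g needs two cells with sum 5, so R5C2 = 4.
Cage a's pair has sum 5, which forces R5C3 = 3.
Filled in: 2 5 1 4 3 / 4 3 5 1 2 / 3 2 4 5 1 / 5 1 2 3 4 / 1 4 3 2 5.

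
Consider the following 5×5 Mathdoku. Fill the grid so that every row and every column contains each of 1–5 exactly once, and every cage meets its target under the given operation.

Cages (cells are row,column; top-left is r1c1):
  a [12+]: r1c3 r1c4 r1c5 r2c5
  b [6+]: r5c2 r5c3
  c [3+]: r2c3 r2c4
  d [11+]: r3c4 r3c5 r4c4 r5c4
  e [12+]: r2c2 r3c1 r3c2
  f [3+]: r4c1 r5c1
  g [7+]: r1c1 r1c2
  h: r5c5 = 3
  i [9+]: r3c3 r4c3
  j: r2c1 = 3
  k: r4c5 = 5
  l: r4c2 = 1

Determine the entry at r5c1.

J is a freebie, so r2c1 = 3.
Cage l is given, so r4c2 = 1.
Cage k is a single given cell, so r4c5 = 5.
Cage h is a single given cell, leaving r5c5 = 3.
The two cells of cage i must have sum 9, which forces r3c3 = 5.
Row 4 already has 1; hence r4c1 = 2.
Row 4 already has 5, leaving r4c3 = 4.
Row 4 already has 4, which forces r4c4 = 3.
Cage f's pair has sum 3; hence r5c1 = 1.
Row 5 already has 1; hence r5c3 = 2.
Cage e needs sum 12; hence r2c2 = 5.
Column 3 already has 2, so r2c3 = 1.
Cage c needs two cells with sum 3; hence r2c4 = 2.
Row 2 now contains 2, leaving r2c5 = 4.
Row 3 now contains 5, which forces r3c1 = 4.
The 3 cells of cage e must have sum 12, which forces r3c2 = 3.
2 is placed in column 4, which forces r3c4 = 1.
Row 3 already has 1, leaving r3c5 = 2.
Cage b needs two cells with sum 6, leaving r5c2 = 4.
Cage d needs sum 11, leaving r5c4 = 5.
Column 1 now contains 4, so r1c1 = 5.
Column 2 already has 3, so r1c2 = 2.
1 is placed in column 3, so r1c3 = 3.
5 is placed in column 4; hence r1c4 = 4.
2 is placed in column 5, leaving r1c5 = 1.
Completed grid: 5 2 3 4 1 / 3 5 1 2 4 / 4 3 5 1 2 / 2 1 4 3 5 / 1 4 2 5 3.

1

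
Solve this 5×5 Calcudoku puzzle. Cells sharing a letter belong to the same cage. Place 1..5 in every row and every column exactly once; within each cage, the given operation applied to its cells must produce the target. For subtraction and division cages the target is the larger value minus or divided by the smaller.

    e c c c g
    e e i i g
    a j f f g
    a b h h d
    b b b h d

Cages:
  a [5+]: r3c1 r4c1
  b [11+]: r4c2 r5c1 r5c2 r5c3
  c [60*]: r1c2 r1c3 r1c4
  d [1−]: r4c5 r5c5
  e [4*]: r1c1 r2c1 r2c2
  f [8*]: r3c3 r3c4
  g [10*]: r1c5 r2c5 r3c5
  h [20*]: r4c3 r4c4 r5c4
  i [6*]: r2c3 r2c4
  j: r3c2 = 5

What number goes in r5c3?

Cage j is a single given cell, leaving r3c2 = 5.
Row 2 needs a 4, and only r2c1 is open for it.
The 3 cells of cage e must have product 4, which forces r1c1 = 1.
The 3 cells of cage e must have product 4; hence r2c2 = 1.
Cage g has product 10, which forces r3c5 = 1.
The only place for 2 in row 1 is r1c5.
Column 5 now contains 2, leaving r2c5 = 5.
Row 3 needs a 3, and only r3c1 is open for it.
3 is placed in column 1, which forces r4c1 = 2.
Row 4 now contains 2, so r4c2 = 3.
Row 4 already has 3, which forces r4c5 = 4.
Column 1 now contains 2, leaving r5c1 = 5.
4 is placed in column 5, leaving r5c5 = 3.
Column 2 already has 3, which forces r1c2 = 4.
The 4 cells of cage b must have sum 11, which forces r5c2 = 2.
The 4 cells of cage b must have sum 11, so r5c3 = 1.
The 3 cells of cage h must have product 20, so r5c4 = 4.
The two cells of cage f must have product 8, so r3c3 = 4.
4 is placed in column 4; hence r3c4 = 2.
Column 3 already has 1, so r4c3 = 5.
Cage h needs product 20, leaving r4c4 = 1.
Column 3 now contains 5, so r1c3 = 3.
Cage c has product 60, which forces r1c4 = 5.
The two cells of cage i must have product 6; hence r2c3 = 2.
Column 4 already has 2, leaving r2c4 = 3.
The full grid is 1 4 3 5 2 / 4 1 2 3 5 / 3 5 4 2 1 / 2 3 5 1 4 / 5 2 1 4 3.

1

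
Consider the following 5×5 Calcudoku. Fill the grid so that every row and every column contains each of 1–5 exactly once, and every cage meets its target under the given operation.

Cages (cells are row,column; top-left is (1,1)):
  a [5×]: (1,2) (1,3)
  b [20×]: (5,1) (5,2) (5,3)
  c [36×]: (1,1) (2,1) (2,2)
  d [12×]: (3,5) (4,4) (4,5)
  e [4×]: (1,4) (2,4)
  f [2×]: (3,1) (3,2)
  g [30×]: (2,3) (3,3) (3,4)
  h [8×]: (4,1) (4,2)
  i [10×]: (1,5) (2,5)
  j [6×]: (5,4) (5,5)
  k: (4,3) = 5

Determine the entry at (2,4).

Cage c has product 36, which forces (1,1) = 3.
Cage c needs product 36, leaving (2,1) = 4.
The 3 cells of cage c must have product 36, so (2,2) = 3.
Row 2 now contains 4, so (2,4) = 1.
4 is placed in column 1, leaving (4,1) = 2.
Row 4 now contains 2, which forces (4,2) = 4.
Cage k is given, leaving (4,3) = 5.
Row 4 already has 4, which forces (4,4) = 3.
Row 4 already has 3, which forces (4,5) = 1.
Column 4 now contains 3, so (5,4) = 2.
Row 5 now contains 2, which forces (5,5) = 3.
Cage a needs two cells with product 5, leaving (1,2) = 5.
5 is placed in column 3, leaving (1,3) = 1.
Column 4 now contains 1, which forces (1,4) = 4.
Row 1 now contains 5, leaving (1,5) = 2.
5 is placed in column 3, which forces (2,3) = 2.
2 is placed in column 5, so (2,5) = 5.
Column 1 now contains 2; hence (3,1) = 1.
Cage f's pair has product 2, which forces (3,2) = 2.
The 3 cells of cage g must have product 30; hence (3,3) = 3.
Column 4 now contains 2; hence (3,4) = 5.
Cage d has product 12, leaving (3,5) = 4.
Column 1 already has 1; hence (5,1) = 5.
5 is placed in column 2; hence (5,2) = 1.
The 3 cells of cage b must have product 20, leaving (5,3) = 4.
Filled in: 3 5 1 4 2 / 4 3 2 1 5 / 1 2 3 5 4 / 2 4 5 3 1 / 5 1 4 2 3.

1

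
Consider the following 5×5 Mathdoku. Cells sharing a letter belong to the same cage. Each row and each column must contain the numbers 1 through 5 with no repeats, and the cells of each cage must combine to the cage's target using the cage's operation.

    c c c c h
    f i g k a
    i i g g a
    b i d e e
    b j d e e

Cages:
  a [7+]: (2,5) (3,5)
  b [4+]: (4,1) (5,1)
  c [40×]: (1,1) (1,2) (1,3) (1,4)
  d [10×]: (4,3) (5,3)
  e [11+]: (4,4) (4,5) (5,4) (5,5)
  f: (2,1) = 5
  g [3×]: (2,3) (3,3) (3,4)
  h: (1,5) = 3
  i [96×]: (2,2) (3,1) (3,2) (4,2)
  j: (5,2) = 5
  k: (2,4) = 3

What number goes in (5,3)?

Cage h is given, so (1,5) = 3.
F is a freebie; hence (2,1) = 5.
The 3 cells of cage g must have product 3, which forces (2,3) = 1.
K is a freebie, which forces (2,4) = 3.
The 4 cells of cage i must have product 96, leaving (3,1) = 4.
Cage g needs product 3, leaving (3,3) = 3.
The 3 cells of cage g must have product 3, so (3,4) = 1.
Cage j is given, so (5,2) = 5.
5 is placed in row 5; hence (5,3) = 2.
Row 5 now contains 2, so (5,4) = 4.
4 is placed in row 5; hence (5,5) = 1.
The 4 cells of cage i must have product 96, so (2,2) = 4.
Cage a's pair has sum 7, which forces (2,5) = 2.
Row 3 now contains 3; hence (3,2) = 2.
Cage a's pair has sum 7; hence (3,5) = 5.
Cage b needs two cells with sum 4, which forces (4,1) = 1.
Cage i needs product 96, so (4,2) = 3.
2 is placed in column 3, which forces (4,3) = 5.
The 4 cells of cage e must have sum 11; hence (4,4) = 2.
Cage e has sum 11; hence (4,5) = 4.
Row 5 already has 1, leaving (5,1) = 3.
Column 1 now contains 1, leaving (1,1) = 2.
Column 2 now contains 2, so (1,2) = 1.
Column 3 now contains 5, leaving (1,3) = 4.
Column 4 already has 2, which forces (1,4) = 5.
The full grid is 2 1 4 5 3 / 5 4 1 3 2 / 4 2 3 1 5 / 1 3 5 2 4 / 3 5 2 4 1.

2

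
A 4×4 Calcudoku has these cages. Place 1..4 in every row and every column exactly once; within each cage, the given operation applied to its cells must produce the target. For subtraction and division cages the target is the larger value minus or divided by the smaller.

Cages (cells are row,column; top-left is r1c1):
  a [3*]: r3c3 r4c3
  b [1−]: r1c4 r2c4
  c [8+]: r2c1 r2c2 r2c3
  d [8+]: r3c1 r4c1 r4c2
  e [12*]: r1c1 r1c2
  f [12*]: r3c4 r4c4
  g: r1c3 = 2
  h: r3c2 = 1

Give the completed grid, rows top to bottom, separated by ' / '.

3 4 2 1 / 1 3 4 2 / 2 1 3 4 / 4 2 1 3

Cage g is a single given cell, which forces r1c3 = 2.
Cage h is a single given cell, leaving r3c2 = 1.
Row 3 already has 1, leaving r3c3 = 3.
3 is placed in row 3; hence r3c4 = 4.
3 is placed in column 3, which forces r4c3 = 1.
4 is placed in column 4; hence r4c4 = 3.
Column 4 already has 3, which forces r1c4 = 1.
The 3 cells of cage c must have sum 8, leaving r2c1 = 1.
The 3 cells of cage c must have sum 8, which forces r2c2 = 3.
1 is placed in column 3, so r2c3 = 4.
Cage b needs two cells with difference 1, which forces r2c4 = 2.
Row 3 now contains 4, which forces r3c1 = 2.
Cage d has sum 8, which forces r4c1 = 4.
The 3 cells of cage d must have sum 8, so r4c2 = 2.
Column 1 already has 4, which forces r1c1 = 3.
3 is placed in column 2; hence r1c2 = 4.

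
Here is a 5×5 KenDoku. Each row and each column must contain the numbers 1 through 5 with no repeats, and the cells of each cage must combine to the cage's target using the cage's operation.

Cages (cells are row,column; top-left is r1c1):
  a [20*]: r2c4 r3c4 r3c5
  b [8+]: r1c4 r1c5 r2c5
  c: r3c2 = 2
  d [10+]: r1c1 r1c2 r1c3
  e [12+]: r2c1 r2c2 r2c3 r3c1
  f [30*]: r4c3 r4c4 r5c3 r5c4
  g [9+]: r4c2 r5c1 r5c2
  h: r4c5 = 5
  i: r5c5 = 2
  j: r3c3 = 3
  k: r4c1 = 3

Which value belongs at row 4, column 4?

Cage c is given, leaving r3c2 = 2.
Cage j is a single given cell, so r3c3 = 3.
K is a freebie, which forces r4c1 = 3.
Cage h is given, leaving r4c5 = 5.
Cage i is given, leaving r5c5 = 2.
Cage f needs product 30, which forces r5c3 = 5.
Cage f needs product 30, leaving r5c4 = 3.
Cage g has sum 9, which forces r4c2 = 4.
Row 5 already has 5, so r5c1 = 4.
Row 5 already has 3, leaving r5c2 = 1.
The 4 cells of cage e must have sum 12, leaving r2c1 = 2.
Cage e needs sum 12, leaving r2c2 = 5.
Cage e needs sum 12, leaving r2c3 = 4.
4 is placed in row 2, which forces r2c4 = 1.
Row 2 now contains 1; hence r2c5 = 3.
The 4 cells of cage e must have sum 12, so r3c1 = 1.
Row 3 now contains 1, which forces r3c5 = 4.
1 is placed in column 4, leaving r4c4 = 2.
Column 1 now contains 1, so r1c1 = 5.
5 is placed in column 2; hence r1c2 = 3.
4 is placed in column 3, so r1c3 = 2.
1 is placed in column 4, which forces r1c4 = 4.
Column 5 now contains 4; hence r1c5 = 1.
Row 3 already has 4, leaving r3c4 = 5.
Row 4 already has 2, leaving r4c3 = 1.
Filled in: 5 3 2 4 1 / 2 5 4 1 3 / 1 2 3 5 4 / 3 4 1 2 5 / 4 1 5 3 2.

2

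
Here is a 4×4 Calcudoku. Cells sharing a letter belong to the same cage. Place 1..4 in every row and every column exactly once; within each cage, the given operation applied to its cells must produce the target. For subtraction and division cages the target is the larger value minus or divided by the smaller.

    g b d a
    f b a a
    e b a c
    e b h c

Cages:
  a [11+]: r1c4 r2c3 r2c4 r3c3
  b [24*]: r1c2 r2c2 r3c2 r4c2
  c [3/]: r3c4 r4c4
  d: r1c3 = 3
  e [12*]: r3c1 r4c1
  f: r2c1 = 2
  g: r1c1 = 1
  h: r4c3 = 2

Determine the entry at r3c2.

Cage g is given; hence r1c1 = 1.
Cage d is given, so r1c3 = 3.
Cage f is given, leaving r2c1 = 2.
H is a freebie, so r4c3 = 2.
Cage a needs sum 11, leaving r1c4 = 2.
The 4 cells of cage a must have sum 11, which forces r2c3 = 1.
Cage a has sum 11, leaving r2c4 = 4.
Cage a needs sum 11, which forces r3c3 = 4.
Row 1 now contains 2, so r1c2 = 4.
Row 2 now contains 4; hence r2c2 = 3.
Row 3 now contains 4; hence r3c1 = 3.
The 4 cells of cage b must have product 24, leaving r3c2 = 2.
Row 3 already has 3, so r3c4 = 1.
The two cells of cage e must have product 12, leaving r4c1 = 4.
Cage b has product 24; hence r4c2 = 1.
Column 4 already has 1, leaving r4c4 = 3.
Filled in: 1 4 3 2 / 2 3 1 4 / 3 2 4 1 / 4 1 2 3.

2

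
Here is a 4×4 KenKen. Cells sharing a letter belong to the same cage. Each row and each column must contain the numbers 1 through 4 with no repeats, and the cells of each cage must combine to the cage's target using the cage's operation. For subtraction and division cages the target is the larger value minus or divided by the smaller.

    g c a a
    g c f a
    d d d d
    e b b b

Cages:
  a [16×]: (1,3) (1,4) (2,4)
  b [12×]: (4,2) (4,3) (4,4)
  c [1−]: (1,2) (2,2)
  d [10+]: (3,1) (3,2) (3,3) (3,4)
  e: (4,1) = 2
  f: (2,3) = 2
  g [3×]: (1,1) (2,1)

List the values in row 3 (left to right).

Cage f is a single given cell, so (2,3) = 2.
2 is placed in row 2, so (2,4) = 4.
Cage e is a single given cell, so (4,1) = 2.
Column 3 now contains 2; hence (1,3) = 4.
4 is placed in column 4, leaving (1,4) = 1.
Column 4 now contains 1, so (4,4) = 3.
1 is placed in row 1, which forces (1,1) = 3.
Row 1 now contains 4; hence (1,2) = 2.
The two cells of cage g must have product 3; hence (2,1) = 1.
Row 2 already has 1, leaving (2,2) = 3.
Column 1 now contains 1; hence (3,1) = 4.
4 is placed in row 3, so (3,2) = 1.
Row 3 now contains 1, so (3,3) = 3.
Column 4 already has 3, leaving (3,4) = 2.
The 3 cells of cage b must have product 12, leaving (4,2) = 4.
3 is placed in row 4, which forces (4,3) = 1.
The full grid is 3 2 4 1 / 1 3 2 4 / 4 1 3 2 / 2 4 1 3.

4 1 3 2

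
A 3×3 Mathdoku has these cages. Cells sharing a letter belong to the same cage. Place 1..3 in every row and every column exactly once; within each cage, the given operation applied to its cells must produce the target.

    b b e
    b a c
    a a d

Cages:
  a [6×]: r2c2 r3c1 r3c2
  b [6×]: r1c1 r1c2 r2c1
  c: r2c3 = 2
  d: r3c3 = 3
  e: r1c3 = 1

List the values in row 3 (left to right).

Cage e is given, so r1c3 = 1.
Cage c is a single given cell, which forces r2c3 = 2.
Cage d is a single given cell, leaving r3c3 = 3.
Cage b has product 6, leaving r2c1 = 1.
The 3 cells of cage a must have product 6, which forces r2c2 = 3.
Column 1 now contains 1; hence r3c1 = 2.
Row 3 now contains 2, which forces r3c2 = 1.
Column 1 now contains 2; hence r1c1 = 3.
Column 2 already has 3, so r1c2 = 2.
Completed grid: 3 2 1 / 1 3 2 / 2 1 3.

2 1 3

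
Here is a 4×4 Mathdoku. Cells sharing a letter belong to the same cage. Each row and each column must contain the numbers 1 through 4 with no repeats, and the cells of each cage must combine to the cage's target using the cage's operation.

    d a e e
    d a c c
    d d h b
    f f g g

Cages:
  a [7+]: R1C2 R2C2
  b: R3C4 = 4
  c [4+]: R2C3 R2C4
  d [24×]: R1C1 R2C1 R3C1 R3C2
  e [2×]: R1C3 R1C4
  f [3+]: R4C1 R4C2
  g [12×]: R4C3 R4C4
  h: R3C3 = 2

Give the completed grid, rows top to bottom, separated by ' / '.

H is a freebie, which forces R3C3 = 2.
Cage b is given, so R3C4 = 4.
Column 4 now contains 4, which forces R4C4 = 3.
Column 3 already has 2, leaving R1C3 = 1.
The two cells of cage e must have product 2, leaving R1C4 = 2.
Cage c's pair has sum 4; hence R2C3 = 3.
Column 4 already has 3, so R2C4 = 1.
3 is placed in row 4, which forces R4C3 = 4.
Row 1 already has 2; hence R1C1 = 4.
Cage a's pair has sum 7, leaving R1C2 = 3.
Cage d needs product 24, so R2C1 = 2.
3 is placed in row 2, so R2C2 = 4.
3 is placed in column 2, which forces R3C2 = 1.
2 is placed in column 1; hence R4C1 = 1.
Column 2 already has 1, so R4C2 = 2.
Row 3 already has 1, leaving R3C1 = 3.

4 3 1 2 / 2 4 3 1 / 3 1 2 4 / 1 2 4 3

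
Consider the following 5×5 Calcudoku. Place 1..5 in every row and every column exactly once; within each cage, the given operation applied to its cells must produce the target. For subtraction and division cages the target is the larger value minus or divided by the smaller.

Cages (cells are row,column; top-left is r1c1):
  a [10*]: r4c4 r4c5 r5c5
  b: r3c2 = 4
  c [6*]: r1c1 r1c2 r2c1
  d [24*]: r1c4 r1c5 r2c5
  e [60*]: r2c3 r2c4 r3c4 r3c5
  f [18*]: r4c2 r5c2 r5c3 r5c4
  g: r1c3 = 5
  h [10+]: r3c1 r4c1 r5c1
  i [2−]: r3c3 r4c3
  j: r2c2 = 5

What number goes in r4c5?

Cage g is a single given cell, which forces r1c3 = 5.
J is a freebie, which forces r2c2 = 5.
B is a freebie; hence r3c2 = 4.
Cage f has product 18; hence r4c2 = 3.
In row 5, 4 can only go at r5c1, so r5c1 = 4.
In row 4, 4 can only go at r4c3, so r4c3 = 4.
Cage i needs two cells with difference 2, which forces r3c3 = 2.
Cage e has product 60, so r2c4 = 4.
Cage d needs product 24, leaving r1c5 = 4.
In row 5, 5 can only go at r5c5, so r5c5 = 5.
Cage e has product 60, so r3c4 = 5.
5 is placed in row 3, leaving r3c1 = 1.
Row 3 now contains 1, leaving r3c5 = 3.
Cage h has sum 10; hence r4c1 = 5.
Cage c needs product 6, leaving r1c2 = 1.
Cage d has product 24, so r1c4 = 3.
Cage e has product 60, leaving r2c3 = 1.
3 is placed in column 5, so r2c5 = 2.
2 is placed in column 5, leaving r4c5 = 1.
Column 2 already has 1, so r5c2 = 2.
Column 3 already has 1, leaving r5c3 = 3.
Row 5 now contains 2; hence r5c4 = 1.
3 is placed in row 1, so r1c1 = 2.
2 is placed in row 2, which forces r2c1 = 3.
Row 4 already has 1, so r4c4 = 2.
Completed grid: 2 1 5 3 4 / 3 5 1 4 2 / 1 4 2 5 3 / 5 3 4 2 1 / 4 2 3 1 5.

1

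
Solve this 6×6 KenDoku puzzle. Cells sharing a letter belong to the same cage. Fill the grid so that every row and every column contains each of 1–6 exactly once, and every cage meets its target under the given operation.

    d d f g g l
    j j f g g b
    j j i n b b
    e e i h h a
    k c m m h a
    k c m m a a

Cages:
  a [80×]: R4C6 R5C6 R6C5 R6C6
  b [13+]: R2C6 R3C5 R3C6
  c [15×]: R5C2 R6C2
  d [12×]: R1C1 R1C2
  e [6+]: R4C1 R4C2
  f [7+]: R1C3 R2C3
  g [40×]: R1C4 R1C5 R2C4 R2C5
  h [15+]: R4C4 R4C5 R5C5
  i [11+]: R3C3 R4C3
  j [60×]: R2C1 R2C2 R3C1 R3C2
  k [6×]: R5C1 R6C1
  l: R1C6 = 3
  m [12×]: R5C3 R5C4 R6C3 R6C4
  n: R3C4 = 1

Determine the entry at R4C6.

1

Cage l is given, so R1C6 = 3.
Cage n is a single given cell, leaving R3C4 = 1.
Row 4 needs a 3, and only R4C5 is open for it.
The 3 cells of cage h must have sum 15, which forces R4C4 = 6.
Cage h has sum 15, leaving R5C5 = 6.
The two cells of cage i must have sum 11; hence R3C3 = 6.
Row 4 now contains 6, which forces R4C3 = 5.
Cage f's pair has sum 7; hence R1C3 = 4.
Cage f's pair has sum 7, leaving R2C3 = 3.
Row 1 needs a 1, and only R1C5 is open for it.
The only place for 5 in row 1 is R1C4.
The only place for 1 in row 4 is R4C6.
The 4 cells of cage a must have product 80, which forces R5C6 = 4.
The 4 cells of cage a must have product 80; hence R6C5 = 4.
Cage a needs product 80, which forces R6C6 = 5.
Cage g has product 40, so R2C4 = 4.
Column 5 now contains 4, which forces R2C5 = 2.
Column 6 now contains 4, which forces R2C6 = 6.
Cage b needs sum 13, which forces R3C5 = 5.
5 is placed in column 6; hence R3C6 = 2.
Cage c needs two cells with product 15, leaving R5C2 = 5.
Row 6 already has 5; hence R6C2 = 3.
3 is placed in row 6, so R6C4 = 2.
Cage j needs product 60; hence R2C1 = 5.
Column 2 already has 5; hence R2C2 = 1.
Cage j has product 60, leaving R3C1 = 3.
3 is placed in column 2, which forces R3C2 = 4.
Column 2 now contains 4, so R4C2 = 2.
The two cells of cage k must have product 6, so R5C1 = 1.
Cage m has product 12, which forces R5C3 = 2.
Column 4 already has 2, leaving R5C4 = 3.
Row 6 already has 2, so R6C1 = 6.
Row 6 already has 2, leaving R6C3 = 1.
6 is placed in column 1, leaving R1C1 = 2.
Column 2 now contains 2, so R1C2 = 6.
2 is placed in row 4, leaving R4C1 = 4.
Filled in: 2 6 4 5 1 3 / 5 1 3 4 2 6 / 3 4 6 1 5 2 / 4 2 5 6 3 1 / 1 5 2 3 6 4 / 6 3 1 2 4 5.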